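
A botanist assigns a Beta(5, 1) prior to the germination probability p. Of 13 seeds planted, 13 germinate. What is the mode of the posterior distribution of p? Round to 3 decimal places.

1.000

Posterior: Beta(5+13, 1+0) = Beta(18, 1).
Since β = 1 ≤ 1 and α > 1, the Beta density is monotone increasing on [0,1]; the mode is at 1.
Mean = 18/(18+1) = 0.947.
This is the posterior mode — the MAP estimate.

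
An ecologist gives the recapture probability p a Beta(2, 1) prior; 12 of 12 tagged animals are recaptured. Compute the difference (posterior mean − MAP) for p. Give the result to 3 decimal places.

-0.067

Posterior: Beta(2+12, 1+0) = Beta(14, 1).
Since β = 1 ≤ 1 and α > 1, the Beta density is monotone increasing on [0,1]; the mode is at 1.
Mean = 14/(14+1) = 0.933.
Difference = 0.933 − 1.000 = -0.067.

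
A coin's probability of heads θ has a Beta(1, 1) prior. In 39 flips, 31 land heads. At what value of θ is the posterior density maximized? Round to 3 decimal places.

0.795

Posterior: Beta(1+31, 1+8) = Beta(32, 9).
Mode = (32−1)/(32+9−2) = 31/39 = 0.795.
Mean = 32/(32+9) = 32/41 = 0.780.
This is the posterior mode — the MAP estimate.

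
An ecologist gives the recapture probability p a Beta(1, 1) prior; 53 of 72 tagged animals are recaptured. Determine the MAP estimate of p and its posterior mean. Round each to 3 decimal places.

Posterior: Beta(1+53, 1+19) = Beta(54, 20).
Mode = (54−1)/(54+20−2) = 53/72 = 0.736.
With a flat prior the MAP equals the MLE, 53/72.
Mean = 54/(54+20) = 54/74 = 0.730.

MAP: 0.736. Posterior mean: 0.730.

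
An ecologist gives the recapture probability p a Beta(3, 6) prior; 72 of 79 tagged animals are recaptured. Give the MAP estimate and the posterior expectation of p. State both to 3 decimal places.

Posterior: Beta(3+72, 6+7) = Beta(75, 13).
Mode = (75−1)/(75+13−2) = 74/86 = 0.860.
Mean = 75/(75+13) = 75/88 = 0.852.

MAP = 0.860, posterior mean = 0.852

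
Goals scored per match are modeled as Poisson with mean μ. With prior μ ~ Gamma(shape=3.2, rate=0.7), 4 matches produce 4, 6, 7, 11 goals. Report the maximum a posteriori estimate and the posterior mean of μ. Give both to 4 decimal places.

μ_MAP = 6.4255, E[μ|data] = 6.6383

Σ counts = 28. Posterior: Gamma(shape = 3.2+28 = 31.2, rate = 0.7+4 = 4.7).
Mode = (α−1)/β = 30.2/4.7 = 6.4255.
Mean = α/β = 31.2/4.7 = 6.6383.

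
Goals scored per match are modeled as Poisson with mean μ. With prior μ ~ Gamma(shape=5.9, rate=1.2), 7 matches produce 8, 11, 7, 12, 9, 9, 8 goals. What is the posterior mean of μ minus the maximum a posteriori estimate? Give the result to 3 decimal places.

0.122

Σ counts = 64. Posterior: Gamma(shape = 5.9+64 = 69.9, rate = 1.2+7 = 8.2).
Mode = (α−1)/β = 68.9/8.2 = 8.402.
Mean = α/β = 69.9/8.2 = 8.524.
Difference = 8.524 − 8.402 = 0.122.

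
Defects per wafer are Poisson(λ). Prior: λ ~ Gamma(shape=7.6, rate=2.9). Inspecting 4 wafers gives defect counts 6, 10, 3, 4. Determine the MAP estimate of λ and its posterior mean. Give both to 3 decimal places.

Σ counts = 23. Posterior: Gamma(shape = 7.6+23 = 30.6, rate = 2.9+4 = 6.9).
Mode = (α−1)/β = 29.6/6.9 = 4.290.
Mean = α/β = 30.6/6.9 = 4.435.

MAP = 4.290, posterior mean = 4.435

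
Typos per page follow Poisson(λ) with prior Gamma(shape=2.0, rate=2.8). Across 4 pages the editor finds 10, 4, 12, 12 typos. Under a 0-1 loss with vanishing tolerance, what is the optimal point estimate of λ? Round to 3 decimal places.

Σ counts = 38. Posterior: Gamma(shape = 2.0+38 = 40.0, rate = 2.8+4 = 6.8).
Mode = (α−1)/β = 39.0/6.8 = 5.735.
Mean = α/β = 40.0/6.8 = 5.882.
This is the posterior mode — the MAP estimate.

5.735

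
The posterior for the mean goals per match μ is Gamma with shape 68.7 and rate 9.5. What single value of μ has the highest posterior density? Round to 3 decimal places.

Mode = (α−1)/β = 67.7/9.5 = 7.126.
Mean = α/β = 68.7/9.5 = 7.232.
This is the posterior mode — the MAP estimate.

7.126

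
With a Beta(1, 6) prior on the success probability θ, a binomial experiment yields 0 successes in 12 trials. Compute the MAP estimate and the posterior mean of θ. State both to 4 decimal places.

Posterior: Beta(1+0, 6+12) = Beta(1, 18).
Since α = 1 ≤ 1 and β > 1, the Beta density is monotone decreasing on [0,1]; the mode is at 0.
Mean = 1/(1+18) = 0.0526.

MAP: 0.0000. Posterior mean: 0.0526.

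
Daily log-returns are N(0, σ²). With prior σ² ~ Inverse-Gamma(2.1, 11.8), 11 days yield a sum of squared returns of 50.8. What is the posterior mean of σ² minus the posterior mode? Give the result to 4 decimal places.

1.3108

Posterior: Inverse-Gamma(shape = 2.1+11/2 = 7.6, scale = 11.8+50.8/2 = 37.2).
Mode = β/(α+1) = 37.2/8.6 = 4.3256.
Mean = β/(α−1) = 37.2/6.6 = 5.6364.
Difference = 5.6364 − 4.3256 = 1.3108.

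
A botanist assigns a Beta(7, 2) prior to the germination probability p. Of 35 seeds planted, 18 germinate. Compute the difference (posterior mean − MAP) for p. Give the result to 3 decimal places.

Posterior: Beta(7+18, 2+17) = Beta(25, 19).
Mode = (25−1)/(25+19−2) = 24/42 = 0.571.
Mean = 25/(25+19) = 25/44 = 0.568.
Difference = 0.568 − 0.571 = -0.003.
Left-skewed posterior ⇒ mean < mode.

-0.003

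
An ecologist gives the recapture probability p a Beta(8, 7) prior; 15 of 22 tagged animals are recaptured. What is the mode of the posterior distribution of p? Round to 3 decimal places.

Posterior: Beta(8+15, 7+7) = Beta(23, 14).
Mode = (23−1)/(23+14−2) = 22/35 = 0.629.
Mean = 23/(23+14) = 23/37 = 0.622.
This is the posterior mode — the MAP estimate.

0.629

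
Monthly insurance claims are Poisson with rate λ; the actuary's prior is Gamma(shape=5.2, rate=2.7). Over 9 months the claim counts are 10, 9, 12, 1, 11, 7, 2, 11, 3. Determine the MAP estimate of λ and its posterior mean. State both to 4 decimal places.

Σ counts = 66. Posterior: Gamma(shape = 5.2+66 = 71.2, rate = 2.7+9 = 11.7).
Mode = (α−1)/β = 70.2/11.7 = 6.0000.
Mean = α/β = 71.2/11.7 = 6.0855.

MAP = 6.0000; posterior mean = 6.0855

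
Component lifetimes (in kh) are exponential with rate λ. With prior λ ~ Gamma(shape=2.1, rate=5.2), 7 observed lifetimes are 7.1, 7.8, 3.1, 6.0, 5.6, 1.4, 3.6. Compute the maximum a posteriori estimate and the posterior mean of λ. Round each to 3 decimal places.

MAP = 0.204, posterior mean = 0.229

Σ times = 34.6. Posterior: Gamma(shape = 2.1+7 = 9.1, rate = 5.2+34.6 = 39.8).
Mode = (α−1)/β = 8.1/39.8 = 0.204.
Mean = α/β = 9.1/39.8 = 0.229.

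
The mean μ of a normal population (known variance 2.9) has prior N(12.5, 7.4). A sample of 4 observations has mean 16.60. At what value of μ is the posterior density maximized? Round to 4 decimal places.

Posterior for μ is Normal. Precision-weighted mean: (1/7.4·12.5 + 4/2.9·16.60) / (1/7.4 + 4/2.9) = 16.2342.
A Normal posterior is symmetric, so mode = mean.
This is the posterior mode — the MAP estimate.

16.2342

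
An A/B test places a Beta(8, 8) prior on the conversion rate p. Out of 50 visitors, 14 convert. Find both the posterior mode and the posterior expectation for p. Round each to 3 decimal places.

MAP = 0.328, posterior mean = 0.333

Posterior: Beta(8+14, 8+36) = Beta(22, 44).
Mode = (22−1)/(22+44−2) = 21/64 = 0.328.
Mean = 22/(22+44) = 22/66 = 0.333.
The posterior is right-skewed, so the mean exceeds the mode.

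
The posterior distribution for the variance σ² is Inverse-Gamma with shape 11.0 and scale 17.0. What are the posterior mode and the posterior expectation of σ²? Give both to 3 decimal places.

MAP = 1.417, posterior mean = 1.700

Mode = β/(α+1) = 17.0/12.0 = 1.417.
Mean = β/(α−1) = 17.0/10.0 = 1.700.
Right-skewed posterior ⇒ mode < mean.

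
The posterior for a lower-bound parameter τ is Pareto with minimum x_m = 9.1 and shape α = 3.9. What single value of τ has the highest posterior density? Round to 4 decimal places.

The Pareto density is strictly decreasing on [x_m, ∞), so the mode is x_m = 9.1000.
Mean = α·x_m/(α−1) = 3.9·9.1/2.9 = 12.2379.
This is the posterior mode — the MAP estimate.

9.1000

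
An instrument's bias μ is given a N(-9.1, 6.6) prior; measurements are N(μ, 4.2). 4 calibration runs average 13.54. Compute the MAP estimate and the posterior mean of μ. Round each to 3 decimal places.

MAP = 10.433, posterior mean = 10.433

Posterior for μ is Normal. Precision-weighted mean: (1/6.6·-9.1 + 4/4.2·13.54) / (1/6.6 + 4/4.2) = 10.433.
A Normal posterior is symmetric, so mode = mean.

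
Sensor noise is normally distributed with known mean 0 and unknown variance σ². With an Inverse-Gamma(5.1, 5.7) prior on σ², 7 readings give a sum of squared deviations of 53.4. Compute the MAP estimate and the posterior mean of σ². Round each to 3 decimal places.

MAP = 3.375; posterior mean = 4.263

Posterior: Inverse-Gamma(shape = 5.1+7/2 = 8.6, scale = 5.7+53.4/2 = 32.4).
Mode = β/(α+1) = 32.4/9.6 = 3.375.
Mean = β/(α−1) = 32.4/7.6 = 4.263.
Right-skewed posterior ⇒ mode < mean.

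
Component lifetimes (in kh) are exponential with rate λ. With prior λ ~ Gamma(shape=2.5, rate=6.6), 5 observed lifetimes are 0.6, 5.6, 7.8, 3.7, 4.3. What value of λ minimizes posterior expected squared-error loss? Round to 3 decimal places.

0.262

Σ times = 22.0. Posterior: Gamma(shape = 2.5+5 = 7.5, rate = 6.6+22.0 = 28.6).
Mode = (α−1)/β = 6.5/28.6 = 0.227.
Mean = α/β = 7.5/28.6 = 0.262.
Squared-error loss ⇒ the optimal estimator is the posterior mean.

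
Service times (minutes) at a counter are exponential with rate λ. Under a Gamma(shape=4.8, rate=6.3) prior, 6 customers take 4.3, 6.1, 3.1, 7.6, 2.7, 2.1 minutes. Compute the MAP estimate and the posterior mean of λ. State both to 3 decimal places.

Σ times = 25.9. Posterior: Gamma(shape = 4.8+6 = 10.8, rate = 6.3+25.9 = 32.2).
Mode = (α−1)/β = 9.8/32.2 = 0.304.
Mean = α/β = 10.8/32.2 = 0.335.

λ_MAP = 0.304, E[λ|data] = 0.335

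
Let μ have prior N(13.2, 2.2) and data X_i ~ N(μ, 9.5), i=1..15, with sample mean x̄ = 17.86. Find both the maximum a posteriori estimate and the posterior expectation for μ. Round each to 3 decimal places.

maximum a posteriori estimate = 16.818, posterior expectation = 16.818

Posterior for μ is Normal. Precision-weighted mean: (1/2.2·13.2 + 15/9.5·17.86) / (1/2.2 + 15/9.5) = 16.818.
A Normal posterior is symmetric, so mode = mean.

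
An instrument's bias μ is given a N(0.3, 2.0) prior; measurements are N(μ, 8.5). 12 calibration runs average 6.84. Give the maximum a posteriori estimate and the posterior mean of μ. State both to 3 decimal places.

Posterior for μ is Normal. Precision-weighted mean: (1/2.0·0.3 + 12/8.5·6.84) / (1/2.0 + 12/8.5) = 5.130.
A Normal posterior is symmetric, so mode = mean.

MAP: 5.130. Posterior mean: 5.130.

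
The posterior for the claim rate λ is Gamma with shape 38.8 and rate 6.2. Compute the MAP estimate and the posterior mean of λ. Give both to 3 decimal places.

MAP = 6.097, posterior mean = 6.258

Mode = (α−1)/β = 37.8/6.2 = 6.097.
Mean = α/β = 38.8/6.2 = 6.258.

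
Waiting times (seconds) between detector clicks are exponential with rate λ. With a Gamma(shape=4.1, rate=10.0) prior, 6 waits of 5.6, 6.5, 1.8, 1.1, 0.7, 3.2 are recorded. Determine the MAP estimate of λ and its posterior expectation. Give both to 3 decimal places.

Σ times = 18.9. Posterior: Gamma(shape = 4.1+6 = 10.1, rate = 10.0+18.9 = 28.9).
Mode = (α−1)/β = 9.1/28.9 = 0.315.
Mean = α/β = 10.1/28.9 = 0.349.
Mean > mode: the posterior has a right tail.

MAP = 0.315; posterior mean = 0.349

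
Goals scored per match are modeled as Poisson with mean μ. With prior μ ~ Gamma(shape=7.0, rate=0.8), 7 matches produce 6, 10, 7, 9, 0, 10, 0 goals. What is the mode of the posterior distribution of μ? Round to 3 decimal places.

6.154

Σ counts = 42. Posterior: Gamma(shape = 7.0+42 = 49.0, rate = 0.8+7 = 7.8).
Mode = (α−1)/β = 48.0/7.8 = 6.154.
Mean = α/β = 49.0/7.8 = 6.282.
This is the posterior mode — the MAP estimate.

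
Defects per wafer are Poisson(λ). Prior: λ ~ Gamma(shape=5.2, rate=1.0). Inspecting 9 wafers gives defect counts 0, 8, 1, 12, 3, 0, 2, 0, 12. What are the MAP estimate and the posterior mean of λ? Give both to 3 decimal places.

MAP estimate = 4.220, posterior mean = 4.320

Σ counts = 38. Posterior: Gamma(shape = 5.2+38 = 43.2, rate = 1.0+9 = 10.0).
Mode = (α−1)/β = 42.2/10.0 = 4.220.
Mean = α/β = 43.2/10.0 = 4.320.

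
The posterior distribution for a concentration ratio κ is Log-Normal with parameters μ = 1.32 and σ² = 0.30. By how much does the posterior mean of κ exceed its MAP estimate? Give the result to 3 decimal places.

1.576

Mode = exp(μ − σ²) = exp(1.02) = 2.773.
Mean = exp(μ + σ²/2) = exp(1.470) = 4.349.
Difference = 4.349 − 2.773 = 1.576.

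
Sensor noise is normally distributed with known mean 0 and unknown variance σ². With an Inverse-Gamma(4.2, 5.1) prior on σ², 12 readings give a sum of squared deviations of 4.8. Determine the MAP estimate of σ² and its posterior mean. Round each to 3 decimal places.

MAP estimate = 0.670, posterior mean = 0.815

Posterior: Inverse-Gamma(shape = 4.2+12/2 = 10.2, scale = 5.1+4.8/2 = 7.5).
Mode = β/(α+1) = 7.5/11.2 = 0.670.
Mean = β/(α−1) = 7.5/9.2 = 0.815.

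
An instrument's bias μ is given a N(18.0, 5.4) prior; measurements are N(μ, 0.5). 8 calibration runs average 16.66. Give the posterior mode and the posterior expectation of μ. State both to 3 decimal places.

Posterior for μ is Normal. Precision-weighted mean: (1/5.4·18.0 + 8/0.5·16.66) / (1/5.4 + 8/0.5) = 16.675.
A Normal posterior is symmetric, so mode = mean.

MAP = 16.675, posterior mean = 16.675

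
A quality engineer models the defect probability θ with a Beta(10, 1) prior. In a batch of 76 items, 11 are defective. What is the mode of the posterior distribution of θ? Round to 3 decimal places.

Posterior: Beta(10+11, 1+65) = Beta(21, 66).
Mode = (21−1)/(21+66−2) = 20/85 = 0.235.
Mean = 21/(21+66) = 21/87 = 0.241.
This is the posterior mode — the MAP estimate.

0.235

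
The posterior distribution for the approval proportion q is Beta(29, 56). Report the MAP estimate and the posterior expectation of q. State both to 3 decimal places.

MAP: 0.337. Posterior mean: 0.341.

Mode = (29−1)/(29+56−2) = 28/83 = 0.337.
Mean = 29/(29+56) = 29/85 = 0.341.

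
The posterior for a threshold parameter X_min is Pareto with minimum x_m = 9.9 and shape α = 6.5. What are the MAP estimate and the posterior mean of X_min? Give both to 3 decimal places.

MAP: 9.900. Posterior mean: 11.700.

The Pareto density is strictly decreasing on [x_m, ∞), so the mode is x_m = 9.900.
Mean = α·x_m/(α−1) = 6.5·9.9/5.5 = 11.700.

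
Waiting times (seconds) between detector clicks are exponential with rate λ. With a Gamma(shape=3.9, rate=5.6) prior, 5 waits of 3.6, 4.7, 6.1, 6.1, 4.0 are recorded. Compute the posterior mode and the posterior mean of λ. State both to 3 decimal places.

Σ times = 24.5. Posterior: Gamma(shape = 3.9+5 = 8.9, rate = 5.6+24.5 = 30.1).
Mode = (α−1)/β = 7.9/30.1 = 0.262.
Mean = α/β = 8.9/30.1 = 0.296.
Right-skewed posterior ⇒ mode < mean.

posterior mode = 0.262, posterior mean = 0.296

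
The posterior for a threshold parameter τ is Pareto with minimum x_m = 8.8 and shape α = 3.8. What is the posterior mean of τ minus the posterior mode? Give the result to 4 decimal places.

The Pareto density is strictly decreasing on [x_m, ∞), so the mode is x_m = 8.8000.
Mean = α·x_m/(α−1) = 3.8·8.8/2.8 = 11.9429.
Difference = 11.9429 − 8.8000 = 3.1429.

3.1429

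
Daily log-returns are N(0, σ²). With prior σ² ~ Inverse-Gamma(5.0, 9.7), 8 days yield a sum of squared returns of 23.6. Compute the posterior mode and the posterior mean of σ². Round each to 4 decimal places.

MAP = 2.1500, posterior mean = 2.6875

Posterior: Inverse-Gamma(shape = 5.0+8/2 = 9.0, scale = 9.7+23.6/2 = 21.5).
Mode = β/(α+1) = 21.5/10.0 = 2.1500.
Mean = β/(α−1) = 21.5/8.0 = 2.6875.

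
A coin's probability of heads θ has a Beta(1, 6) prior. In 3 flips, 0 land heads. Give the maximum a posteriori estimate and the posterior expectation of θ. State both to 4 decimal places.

maximum a posteriori estimate = 0.0000, posterior expectation = 0.1000

Posterior: Beta(1+0, 6+3) = Beta(1, 9).
Since α = 1 ≤ 1 and β > 1, the Beta density is monotone decreasing on [0,1]; the mode is at 0.
Mean = 1/(1+9) = 0.1000.
The posterior is right-skewed, so the mean exceeds the mode.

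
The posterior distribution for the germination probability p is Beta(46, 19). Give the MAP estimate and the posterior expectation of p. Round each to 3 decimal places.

MAP = 0.714; posterior mean = 0.708

Mode = (46−1)/(46+19−2) = 45/63 = 0.714.
Mean = 46/(46+19) = 46/65 = 0.708.
The mean is pulled below the mode by the posterior's left skew.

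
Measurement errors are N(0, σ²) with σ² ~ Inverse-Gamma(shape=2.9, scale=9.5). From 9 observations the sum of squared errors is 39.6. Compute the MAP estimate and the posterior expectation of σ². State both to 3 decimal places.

MAP = 3.488, posterior mean = 4.578

Posterior: Inverse-Gamma(shape = 2.9+9/2 = 7.4, scale = 9.5+39.6/2 = 29.3).
Mode = β/(α+1) = 29.3/8.4 = 3.488.
Mean = β/(α−1) = 29.3/6.4 = 4.578.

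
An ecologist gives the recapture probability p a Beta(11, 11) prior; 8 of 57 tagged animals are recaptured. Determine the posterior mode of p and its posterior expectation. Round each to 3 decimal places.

MAP = 0.234; posterior mean = 0.241

Posterior: Beta(11+8, 11+49) = Beta(19, 60).
Mode = (19−1)/(19+60−2) = 18/77 = 0.234.
Mean = 19/(19+60) = 19/79 = 0.241.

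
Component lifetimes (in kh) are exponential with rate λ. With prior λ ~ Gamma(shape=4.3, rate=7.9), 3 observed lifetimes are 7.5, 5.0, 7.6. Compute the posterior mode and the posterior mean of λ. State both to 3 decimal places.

Σ times = 20.1. Posterior: Gamma(shape = 4.3+3 = 7.3, rate = 7.9+20.1 = 28.0).
Mode = (α−1)/β = 6.3/28.0 = 0.225.
Mean = α/β = 7.3/28.0 = 0.261.
Right-skewed posterior ⇒ mode < mean.

MAP: 0.225. Posterior mean: 0.261.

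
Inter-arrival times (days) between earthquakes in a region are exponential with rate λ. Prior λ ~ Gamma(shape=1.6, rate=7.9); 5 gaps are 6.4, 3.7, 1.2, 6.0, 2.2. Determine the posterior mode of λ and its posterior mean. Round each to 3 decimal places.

MAP = 0.204, posterior mean = 0.241

Σ times = 19.5. Posterior: Gamma(shape = 1.6+5 = 6.6, rate = 7.9+19.5 = 27.4).
Mode = (α−1)/β = 5.6/27.4 = 0.204.
Mean = α/β = 6.6/27.4 = 0.241.
The posterior is right-skewed, so the mean exceeds the mode.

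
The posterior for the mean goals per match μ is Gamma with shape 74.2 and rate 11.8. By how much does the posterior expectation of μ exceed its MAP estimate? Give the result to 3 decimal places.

Mode = (α−1)/β = 73.2/11.8 = 6.203.
Mean = α/β = 74.2/11.8 = 6.288.
Difference = 6.288 − 6.203 = 0.085.
Mean > mode: the posterior has a right tail.

0.085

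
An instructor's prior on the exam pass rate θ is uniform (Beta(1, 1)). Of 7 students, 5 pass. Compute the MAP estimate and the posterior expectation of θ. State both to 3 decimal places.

MAP = 0.714; posterior mean = 0.667

Posterior: Beta(1+5, 1+2) = Beta(6, 3).
Mode = (6−1)/(6+3−2) = 5/7 = 0.714.
With a flat prior the MAP equals the MLE, 5/7.
Mean = 6/(6+3) = 6/9 = 0.667.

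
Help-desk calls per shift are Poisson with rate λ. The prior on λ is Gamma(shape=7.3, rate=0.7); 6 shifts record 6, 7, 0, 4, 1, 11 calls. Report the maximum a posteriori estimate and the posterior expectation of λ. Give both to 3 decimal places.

λ_MAP = 5.269, E[λ|data] = 5.418

Σ counts = 29. Posterior: Gamma(shape = 7.3+29 = 36.3, rate = 0.7+6 = 6.7).
Mode = (α−1)/β = 35.3/6.7 = 5.269.
Mean = α/β = 36.3/6.7 = 5.418.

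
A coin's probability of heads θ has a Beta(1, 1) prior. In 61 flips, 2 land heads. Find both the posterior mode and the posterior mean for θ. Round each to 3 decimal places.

MAP = 0.033, posterior mean = 0.048

Posterior: Beta(1+2, 1+59) = Beta(3, 60).
Mode = (3−1)/(3+60−2) = 2/61 = 0.033.
With a flat prior the MAP equals the MLE, 2/61.
Mean = 3/(3+60) = 3/63 = 0.048.
Mean > mode: the posterior has a right tail.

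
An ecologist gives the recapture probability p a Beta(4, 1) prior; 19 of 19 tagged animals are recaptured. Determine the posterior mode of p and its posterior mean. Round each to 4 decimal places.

Posterior: Beta(4+19, 1+0) = Beta(23, 1).
Since β = 1 ≤ 1 and α > 1, the Beta density is monotone increasing on [0,1]; the mode is at 1.
Mean = 23/(23+1) = 0.9583.

p_MAP = 1.0000, E[p|data] = 0.9583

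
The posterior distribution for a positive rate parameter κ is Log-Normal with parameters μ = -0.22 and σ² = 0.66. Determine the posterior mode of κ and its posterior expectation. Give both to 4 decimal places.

MAP: 0.4148. Posterior mean: 1.1163.

Mode = exp(μ − σ²) = exp(-0.88) = 0.4148.
Mean = exp(μ + σ²/2) = exp(0.110) = 1.1163.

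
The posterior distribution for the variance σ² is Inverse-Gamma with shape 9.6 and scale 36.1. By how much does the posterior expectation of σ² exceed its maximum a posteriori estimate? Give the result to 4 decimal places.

0.7920

Mode = β/(α+1) = 36.1/10.6 = 3.4057.
Mean = β/(α−1) = 36.1/8.6 = 4.1977.
Difference = 4.1977 − 3.4057 = 0.7920.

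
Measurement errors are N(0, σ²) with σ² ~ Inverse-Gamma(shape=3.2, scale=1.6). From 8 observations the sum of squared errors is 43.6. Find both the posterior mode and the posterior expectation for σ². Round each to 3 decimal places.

Posterior: Inverse-Gamma(shape = 3.2+8/2 = 7.2, scale = 1.6+43.6/2 = 23.4).
Mode = β/(α+1) = 23.4/8.2 = 2.854.
Mean = β/(α−1) = 23.4/6.2 = 3.774.
The mean is pulled above the mode by the posterior's right skew.

MAP = 2.854, posterior mean = 3.774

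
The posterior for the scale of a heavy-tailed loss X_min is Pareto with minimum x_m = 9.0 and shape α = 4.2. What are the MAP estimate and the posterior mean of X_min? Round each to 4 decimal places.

The Pareto density is strictly decreasing on [x_m, ∞), so the mode is x_m = 9.0000.
Mean = α·x_m/(α−1) = 4.2·9.0/3.2 = 11.8125.

MAP = 9.0000, posterior mean = 11.8125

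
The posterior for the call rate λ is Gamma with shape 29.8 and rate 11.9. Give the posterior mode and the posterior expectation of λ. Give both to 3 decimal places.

Mode = (α−1)/β = 28.8/11.9 = 2.420.
Mean = α/β = 29.8/11.9 = 2.504.
The mean is pulled above the mode by the posterior's right skew.

MAP = 2.420, posterior mean = 2.504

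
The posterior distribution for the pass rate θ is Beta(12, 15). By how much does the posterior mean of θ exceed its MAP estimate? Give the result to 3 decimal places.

Mode = (12−1)/(12+15−2) = 11/25 = 0.440.
Mean = 12/(12+15) = 12/27 = 0.444.
Difference = 0.444 − 0.440 = 0.004.
Mean > mode: the posterior has a right tail.

0.004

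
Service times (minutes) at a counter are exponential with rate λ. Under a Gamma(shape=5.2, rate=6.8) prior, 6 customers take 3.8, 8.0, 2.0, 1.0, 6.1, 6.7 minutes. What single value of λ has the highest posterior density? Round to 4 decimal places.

0.2965

Σ times = 27.6. Posterior: Gamma(shape = 5.2+6 = 11.2, rate = 6.8+27.6 = 34.4).
Mode = (α−1)/β = 10.2/34.4 = 0.2965.
Mean = α/β = 11.2/34.4 = 0.3256.
This is the posterior mode — the MAP estimate.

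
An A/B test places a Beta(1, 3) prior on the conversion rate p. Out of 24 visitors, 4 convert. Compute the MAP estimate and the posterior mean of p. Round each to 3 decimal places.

MAP estimate = 0.154, posterior mean = 0.179

Posterior: Beta(1+4, 3+20) = Beta(5, 23).
Mode = (5−1)/(5+23−2) = 4/26 = 0.154.
Mean = 5/(5+23) = 5/28 = 0.179.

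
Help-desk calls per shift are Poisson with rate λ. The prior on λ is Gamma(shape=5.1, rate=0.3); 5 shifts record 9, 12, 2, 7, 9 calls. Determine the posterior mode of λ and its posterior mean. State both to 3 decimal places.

MAP: 8.132. Posterior mean: 8.321.

Σ counts = 39. Posterior: Gamma(shape = 5.1+39 = 44.1, rate = 0.3+5 = 5.3).
Mode = (α−1)/β = 43.1/5.3 = 8.132.
Mean = α/β = 44.1/5.3 = 8.321.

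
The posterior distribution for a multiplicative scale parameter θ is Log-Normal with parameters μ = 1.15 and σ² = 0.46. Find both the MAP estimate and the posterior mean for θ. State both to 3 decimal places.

MAP: 1.994. Posterior mean: 3.975.

Mode = exp(μ − σ²) = exp(0.69) = 1.994.
Mean = exp(μ + σ²/2) = exp(1.380) = 3.975.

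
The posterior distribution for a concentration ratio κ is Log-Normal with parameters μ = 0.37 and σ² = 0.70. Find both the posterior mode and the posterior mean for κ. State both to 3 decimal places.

Mode = exp(μ − σ²) = exp(-0.33) = 0.719.
Mean = exp(μ + σ²/2) = exp(0.720) = 2.054.

MAP = 0.719; posterior mean = 2.054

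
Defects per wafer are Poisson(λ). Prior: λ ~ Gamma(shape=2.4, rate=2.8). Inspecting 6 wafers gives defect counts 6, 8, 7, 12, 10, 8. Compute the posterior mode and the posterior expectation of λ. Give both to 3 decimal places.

Σ counts = 51. Posterior: Gamma(shape = 2.4+51 = 53.4, rate = 2.8+6 = 8.8).
Mode = (α−1)/β = 52.4/8.8 = 5.955.
Mean = α/β = 53.4/8.8 = 6.068.

posterior mode = 5.955, posterior expectation = 6.068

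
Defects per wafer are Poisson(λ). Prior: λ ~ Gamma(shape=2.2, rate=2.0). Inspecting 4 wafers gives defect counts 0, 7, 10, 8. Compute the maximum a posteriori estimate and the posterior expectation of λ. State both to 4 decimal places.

Σ counts = 25. Posterior: Gamma(shape = 2.2+25 = 27.2, rate = 2.0+4 = 6.0).
Mode = (α−1)/β = 26.2/6.0 = 4.3667.
Mean = α/β = 27.2/6.0 = 4.5333.
The posterior is right-skewed, so the mean exceeds the mode.

λ_MAP = 4.3667, E[λ|data] = 4.5333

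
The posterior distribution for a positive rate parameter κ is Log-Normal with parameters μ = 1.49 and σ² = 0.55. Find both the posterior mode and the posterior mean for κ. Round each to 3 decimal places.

Mode = exp(μ − σ²) = exp(0.94) = 2.560.
Mean = exp(μ + σ²/2) = exp(1.765) = 5.842.
The mean is pulled above the mode by the posterior's right skew.

MAP: 2.560. Posterior mean: 5.842.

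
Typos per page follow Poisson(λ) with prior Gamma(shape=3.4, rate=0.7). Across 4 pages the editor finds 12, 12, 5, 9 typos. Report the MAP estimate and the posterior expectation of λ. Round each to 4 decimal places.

λ_MAP = 8.5957, E[λ|data] = 8.8085

Σ counts = 38. Posterior: Gamma(shape = 3.4+38 = 41.4, rate = 0.7+4 = 4.7).
Mode = (α−1)/β = 40.4/4.7 = 8.5957.
Mean = α/β = 41.4/4.7 = 8.8085.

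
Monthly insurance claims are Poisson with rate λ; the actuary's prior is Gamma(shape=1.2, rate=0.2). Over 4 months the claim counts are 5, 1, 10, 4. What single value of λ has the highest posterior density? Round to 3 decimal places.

4.810

Σ counts = 20. Posterior: Gamma(shape = 1.2+20 = 21.2, rate = 0.2+4 = 4.2).
Mode = (α−1)/β = 20.2/4.2 = 4.810.
Mean = α/β = 21.2/4.2 = 5.048.
This is the posterior mode — the MAP estimate.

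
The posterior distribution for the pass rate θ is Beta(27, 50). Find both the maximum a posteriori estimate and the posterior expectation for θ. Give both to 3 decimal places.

Mode = (27−1)/(27+50−2) = 26/75 = 0.347.
Mean = 27/(27+50) = 27/77 = 0.351.

MAP = 0.347, posterior mean = 0.351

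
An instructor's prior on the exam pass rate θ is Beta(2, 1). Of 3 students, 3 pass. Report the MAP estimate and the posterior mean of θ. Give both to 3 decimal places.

MAP = 1.000; posterior mean = 0.833

Posterior: Beta(2+3, 1+0) = Beta(5, 1).
Since β = 1 ≤ 1 and α > 1, the Beta density is monotone increasing on [0,1]; the mode is at 1.
Mean = 5/(5+1) = 0.833.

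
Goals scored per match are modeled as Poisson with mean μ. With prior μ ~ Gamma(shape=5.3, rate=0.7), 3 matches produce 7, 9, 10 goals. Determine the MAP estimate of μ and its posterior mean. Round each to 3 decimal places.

MAP estimate = 8.189, posterior mean = 8.459

Σ counts = 26. Posterior: Gamma(shape = 5.3+26 = 31.3, rate = 0.7+3 = 3.7).
Mode = (α−1)/β = 30.3/3.7 = 8.189.
Mean = α/β = 31.3/3.7 = 8.459.
The posterior is right-skewed, so the mean exceeds the mode.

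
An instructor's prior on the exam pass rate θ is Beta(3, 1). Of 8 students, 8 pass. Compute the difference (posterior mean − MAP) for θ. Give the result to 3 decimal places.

-0.083

Posterior: Beta(3+8, 1+0) = Beta(11, 1).
Since β = 1 ≤ 1 and α > 1, the Beta density is monotone increasing on [0,1]; the mode is at 1.
Mean = 11/(11+1) = 0.917.
Difference = 0.917 − 1.000 = -0.083.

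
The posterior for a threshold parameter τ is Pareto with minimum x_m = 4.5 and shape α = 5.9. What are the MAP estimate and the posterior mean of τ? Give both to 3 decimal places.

The Pareto density is strictly decreasing on [x_m, ∞), so the mode is x_m = 4.500.
Mean = α·x_m/(α−1) = 5.9·4.5/4.9 = 5.418.

MAP estimate = 4.500, posterior mean = 5.418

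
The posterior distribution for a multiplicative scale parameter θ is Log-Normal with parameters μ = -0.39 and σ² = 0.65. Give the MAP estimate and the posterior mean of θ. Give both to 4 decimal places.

Mode = exp(μ − σ²) = exp(-1.04) = 0.3535.
Mean = exp(μ + σ²/2) = exp(-0.065) = 0.9371.
The mean is pulled above the mode by the posterior's right skew.

MAP estimate = 0.3535, posterior mean = 0.9371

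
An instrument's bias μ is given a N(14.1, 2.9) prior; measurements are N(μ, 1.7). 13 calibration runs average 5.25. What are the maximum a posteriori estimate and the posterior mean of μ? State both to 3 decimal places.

Posterior for μ is Normal. Precision-weighted mean: (1/2.9·14.1 + 13/1.7·5.25) / (1/2.9 + 13/1.7) = 5.632.
A Normal posterior is symmetric, so mode = mean.

maximum a posteriori estimate = 5.632, posterior mean = 5.632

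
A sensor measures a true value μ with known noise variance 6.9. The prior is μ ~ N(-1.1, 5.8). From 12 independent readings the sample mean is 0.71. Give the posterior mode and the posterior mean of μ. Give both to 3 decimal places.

μ_MAP = 0.547, E[μ|data] = 0.547

Posterior for μ is Normal. Precision-weighted mean: (1/5.8·-1.1 + 12/6.9·0.71) / (1/5.8 + 12/6.9) = 0.547.
A Normal posterior is symmetric, so mode = mean.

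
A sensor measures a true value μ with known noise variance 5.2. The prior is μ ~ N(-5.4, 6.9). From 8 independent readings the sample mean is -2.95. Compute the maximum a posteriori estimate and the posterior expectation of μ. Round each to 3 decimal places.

Posterior for μ is Normal. Precision-weighted mean: (1/6.9·-5.4 + 8/5.2·-2.95) / (1/6.9 + 8/5.2) = -3.161.
A Normal posterior is symmetric, so mode = mean.

MAP: -3.161. Posterior mean: -3.161.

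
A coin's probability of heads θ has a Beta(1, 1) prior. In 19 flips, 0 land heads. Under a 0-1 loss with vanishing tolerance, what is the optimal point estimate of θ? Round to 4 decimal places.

0.0000

Posterior: Beta(1+0, 1+19) = Beta(1, 20).
Since α = 1 ≤ 1 and β > 1, the Beta density is monotone decreasing on [0,1]; the mode is at 0.
Mean = 1/(1+20) = 0.0476.
This is the posterior mode — the MAP estimate.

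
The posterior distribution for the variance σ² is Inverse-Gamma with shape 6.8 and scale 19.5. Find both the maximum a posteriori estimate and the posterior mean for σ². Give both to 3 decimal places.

Mode = β/(α+1) = 19.5/7.8 = 2.500.
Mean = β/(α−1) = 19.5/5.8 = 3.362.

MAP: 2.500. Posterior mean: 3.362.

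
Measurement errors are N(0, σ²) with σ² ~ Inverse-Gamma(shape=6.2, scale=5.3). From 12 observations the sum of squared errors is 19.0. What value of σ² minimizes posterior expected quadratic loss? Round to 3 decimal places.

1.321

Posterior: Inverse-Gamma(shape = 6.2+12/2 = 12.2, scale = 5.3+19.0/2 = 14.8).
Mode = β/(α+1) = 14.8/13.2 = 1.121.
Mean = β/(α−1) = 14.8/11.2 = 1.321.
Quadratic loss ⇒ the optimal estimator is the posterior mean.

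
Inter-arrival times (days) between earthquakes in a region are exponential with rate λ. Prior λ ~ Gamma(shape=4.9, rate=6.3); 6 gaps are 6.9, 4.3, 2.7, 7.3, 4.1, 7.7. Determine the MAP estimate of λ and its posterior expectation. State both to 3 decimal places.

MAP = 0.252; posterior mean = 0.277

Σ times = 33.0. Posterior: Gamma(shape = 4.9+6 = 10.9, rate = 6.3+33.0 = 39.3).
Mode = (α−1)/β = 9.9/39.3 = 0.252.
Mean = α/β = 10.9/39.3 = 0.277.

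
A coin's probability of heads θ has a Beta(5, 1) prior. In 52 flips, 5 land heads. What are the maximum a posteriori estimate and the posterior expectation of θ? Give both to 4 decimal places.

MAP = 0.1607; posterior mean = 0.1724

Posterior: Beta(5+5, 1+47) = Beta(10, 48).
Mode = (10−1)/(10+48−2) = 9/56 = 0.1607.
Mean = 10/(10+48) = 10/58 = 0.1724.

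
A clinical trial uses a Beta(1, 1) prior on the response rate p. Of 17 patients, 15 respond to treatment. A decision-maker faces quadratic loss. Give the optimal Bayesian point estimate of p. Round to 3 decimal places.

0.842

Posterior: Beta(1+15, 1+2) = Beta(16, 3).
Mode = (16−1)/(16+3−2) = 15/17 = 0.882.
With a flat prior the MAP equals the MLE, 15/17.
Mean = 16/(16+3) = 16/19 = 0.842.
Quadratic loss ⇒ the optimal estimator is the posterior mean.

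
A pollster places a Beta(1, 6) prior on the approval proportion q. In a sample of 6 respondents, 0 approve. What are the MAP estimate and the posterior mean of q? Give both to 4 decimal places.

MAP estimate = 0.0000, posterior mean = 0.0769

Posterior: Beta(1+0, 6+6) = Beta(1, 12).
Since α = 1 ≤ 1 and β > 1, the Beta density is monotone decreasing on [0,1]; the mode is at 0.
Mean = 1/(1+12) = 0.0769.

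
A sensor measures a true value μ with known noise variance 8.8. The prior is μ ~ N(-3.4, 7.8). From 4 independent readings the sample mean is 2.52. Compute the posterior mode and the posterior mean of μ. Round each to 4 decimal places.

Posterior for μ is Normal. Precision-weighted mean: (1/7.8·-3.4 + 4/8.8·2.52) / (1/7.8 + 4/8.8) = 1.2176.
A Normal posterior is symmetric, so mode = mean.

MAP = 1.2176, posterior mean = 1.2176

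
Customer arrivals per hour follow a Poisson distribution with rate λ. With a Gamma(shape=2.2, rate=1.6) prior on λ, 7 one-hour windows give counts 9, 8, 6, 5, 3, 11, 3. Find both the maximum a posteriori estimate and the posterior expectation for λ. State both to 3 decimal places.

Σ counts = 45. Posterior: Gamma(shape = 2.2+45 = 47.2, rate = 1.6+7 = 8.6).
Mode = (α−1)/β = 46.2/8.6 = 5.372.
Mean = α/β = 47.2/8.6 = 5.488.
Right-skewed posterior ⇒ mode < mean.

MAP = 5.372; posterior mean = 5.488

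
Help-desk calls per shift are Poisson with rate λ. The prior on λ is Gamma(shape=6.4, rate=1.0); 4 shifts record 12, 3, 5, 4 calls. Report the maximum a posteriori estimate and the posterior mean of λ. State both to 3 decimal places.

MAP = 5.880; posterior mean = 6.080

Σ counts = 24. Posterior: Gamma(shape = 6.4+24 = 30.4, rate = 1.0+4 = 5.0).
Mode = (α−1)/β = 29.4/5.0 = 5.880.
Mean = α/β = 30.4/5.0 = 6.080.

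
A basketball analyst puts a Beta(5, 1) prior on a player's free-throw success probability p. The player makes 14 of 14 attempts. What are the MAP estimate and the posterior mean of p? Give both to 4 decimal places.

MAP = 1.0000, posterior mean = 0.9500

Posterior: Beta(5+14, 1+0) = Beta(19, 1).
Since β = 1 ≤ 1 and α > 1, the Beta density is monotone increasing on [0,1]; the mode is at 1.
Mean = 19/(19+1) = 0.9500.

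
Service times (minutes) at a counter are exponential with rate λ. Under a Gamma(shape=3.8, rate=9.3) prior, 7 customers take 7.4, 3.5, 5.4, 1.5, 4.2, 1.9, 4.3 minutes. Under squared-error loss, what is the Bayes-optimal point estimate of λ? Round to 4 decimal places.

Σ times = 28.2. Posterior: Gamma(shape = 3.8+7 = 10.8, rate = 9.3+28.2 = 37.5).
Mode = (α−1)/β = 9.8/37.5 = 0.2613.
Mean = α/β = 10.8/37.5 = 0.2880.
Squared-error loss ⇒ the optimal estimator is the posterior mean.

0.2880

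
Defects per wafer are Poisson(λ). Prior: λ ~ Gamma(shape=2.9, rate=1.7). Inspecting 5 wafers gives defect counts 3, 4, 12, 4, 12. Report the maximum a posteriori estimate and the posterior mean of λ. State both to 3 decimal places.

MAP = 5.507; posterior mean = 5.657

Σ counts = 35. Posterior: Gamma(shape = 2.9+35 = 37.9, rate = 1.7+5 = 6.7).
Mode = (α−1)/β = 36.9/6.7 = 5.507.
Mean = α/β = 37.9/6.7 = 5.657.
The posterior is right-skewed, so the mean exceeds the mode.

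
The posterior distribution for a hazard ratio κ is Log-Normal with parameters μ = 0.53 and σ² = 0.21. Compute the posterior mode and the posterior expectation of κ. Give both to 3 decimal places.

Mode = exp(μ − σ²) = exp(0.32) = 1.377.
Mean = exp(μ + σ²/2) = exp(0.635) = 1.887.
The mean is pulled above the mode by the posterior's right skew.

MAP: 1.377. Posterior mean: 1.887.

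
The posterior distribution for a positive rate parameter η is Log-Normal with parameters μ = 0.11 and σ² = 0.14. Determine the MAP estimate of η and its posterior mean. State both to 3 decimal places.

MAP = 0.970, posterior mean = 1.197

Mode = exp(μ − σ²) = exp(-0.03) = 0.970.
Mean = exp(μ + σ²/2) = exp(0.180) = 1.197.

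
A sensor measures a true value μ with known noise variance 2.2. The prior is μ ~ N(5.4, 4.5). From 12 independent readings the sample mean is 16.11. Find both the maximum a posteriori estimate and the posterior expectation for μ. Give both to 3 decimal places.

Posterior for μ is Normal. Precision-weighted mean: (1/4.5·5.4 + 12/2.2·16.11) / (1/4.5 + 12/2.2) = 15.691.
A Normal posterior is symmetric, so mode = mean.

maximum a posteriori estimate = 15.691, posterior expectation = 15.691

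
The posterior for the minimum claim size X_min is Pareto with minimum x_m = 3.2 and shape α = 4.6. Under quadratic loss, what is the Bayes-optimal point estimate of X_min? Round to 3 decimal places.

The Pareto density is strictly decreasing on [x_m, ∞), so the mode is x_m = 3.200.
Mean = α·x_m/(α−1) = 4.6·3.2/3.6 = 4.089.
Quadratic loss ⇒ the optimal estimator is the posterior mean.

4.089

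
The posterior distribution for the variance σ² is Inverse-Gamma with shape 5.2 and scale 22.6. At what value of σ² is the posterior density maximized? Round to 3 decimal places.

3.645

Mode = β/(α+1) = 22.6/6.2 = 3.645.
Mean = β/(α−1) = 22.6/4.2 = 5.381.
This is the posterior mode — the MAP estimate.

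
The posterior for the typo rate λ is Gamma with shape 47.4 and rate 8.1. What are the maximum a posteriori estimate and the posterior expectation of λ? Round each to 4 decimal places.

λ_MAP = 5.7284, E[λ|data] = 5.8519

Mode = (α−1)/β = 46.4/8.1 = 5.7284.
Mean = α/β = 47.4/8.1 = 5.8519.
Mean > mode: the posterior has a right tail.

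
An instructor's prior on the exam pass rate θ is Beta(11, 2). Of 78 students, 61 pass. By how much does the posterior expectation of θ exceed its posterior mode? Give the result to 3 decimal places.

Posterior: Beta(11+61, 2+17) = Beta(72, 19).
Mode = (72−1)/(72+19−2) = 71/89 = 0.798.
Mean = 72/(72+19) = 72/91 = 0.791.
Difference = 0.791 − 0.798 = -0.007.

-0.007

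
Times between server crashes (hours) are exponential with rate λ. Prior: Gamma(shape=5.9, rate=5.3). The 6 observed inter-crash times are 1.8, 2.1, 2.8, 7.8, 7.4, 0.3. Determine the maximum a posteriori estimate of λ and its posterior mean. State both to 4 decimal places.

Σ times = 22.2. Posterior: Gamma(shape = 5.9+6 = 11.9, rate = 5.3+22.2 = 27.5).
Mode = (α−1)/β = 10.9/27.5 = 0.3964.
Mean = α/β = 11.9/27.5 = 0.4327.
Right-skewed posterior ⇒ mode < mean.

MAP: 0.3964. Posterior mean: 0.4327.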